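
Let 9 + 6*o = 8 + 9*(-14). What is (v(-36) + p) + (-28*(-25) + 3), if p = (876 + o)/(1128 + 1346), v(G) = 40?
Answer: 11034221/14844 ≈ 743.35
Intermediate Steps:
o = -127/6 (o = -3/2 + (8 + 9*(-14))/6 = -3/2 + (8 - 126)/6 = -3/2 + (1/6)*(-118) = -3/2 - 59/3 = -127/6 ≈ -21.167)
p = 5129/14844 (p = (876 - 127/6)/(1128 + 1346) = (5129/6)/2474 = (5129/6)*(1/2474) = 5129/14844 ≈ 0.34553)
(v(-36) + p) + (-28*(-25) + 3) = (40 + 5129/14844) + (-28*(-25) + 3) = 598889/14844 + (700 + 3) = 598889/14844 + 703 = 11034221/14844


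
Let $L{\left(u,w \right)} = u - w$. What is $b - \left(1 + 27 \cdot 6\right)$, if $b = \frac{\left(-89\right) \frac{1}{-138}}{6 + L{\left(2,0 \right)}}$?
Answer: $- \frac{179863}{1104} \approx -162.92$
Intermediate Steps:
$b = \frac{89}{1104}$ ($b = \frac{\left(-89\right) \frac{1}{-138}}{6 + \left(2 - 0\right)} = \frac{\left(-89\right) \left(- \frac{1}{138}\right)}{6 + \left(2 + 0\right)} = \frac{89}{138 \left(6 + 2\right)} = \frac{89}{138 \cdot 8} = \frac{89}{138} \cdot \frac{1}{8} = \frac{89}{1104} \approx 0.080616$)
$b - \left(1 + 27 \cdot 6\right) = \frac{89}{1104} - \left(1 + 27 \cdot 6\right) = \frac{89}{1104} - \left(1 + 162\right) = \frac{89}{1104} - 163 = - \frac{179863}{1104}$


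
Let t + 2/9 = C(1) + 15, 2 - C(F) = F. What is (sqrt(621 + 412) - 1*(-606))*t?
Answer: 28684/3 + 142*sqrt(1033)/9 ≈ 10068.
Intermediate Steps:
C(F) = 2 - F
t = 142/9 (t = -2/9 + ((2 - 1*1) + 15) = -2/9 + ((2 - 1) + 15) = -2/9 + (1 + 15) = -2/9 + 16 = 142/9 ≈ 15.778)
(sqrt(621 + 412) - 1*(-606))*t = (sqrt(621 + 412) - 1*(-606))*(142/9) = (sqrt(1033) + 606)*(142/9) = (606 + sqrt(1033))*(142/9) = 28684/3 + 142*sqrt(1033)/9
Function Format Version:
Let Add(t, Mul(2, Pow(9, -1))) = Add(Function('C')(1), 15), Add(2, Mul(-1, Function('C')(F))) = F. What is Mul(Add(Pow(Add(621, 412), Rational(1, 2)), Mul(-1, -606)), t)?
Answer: Add(Rational(28684, 3), Mul(Rational(142, 9), Pow(1033, Rational(1, 2)))) ≈ 10068.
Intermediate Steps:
Function('C')(F) = Add(2, Mul(-1, F))
t = Rational(142, 9) (t = Add(Rational(-2, 9), Add(Add(2, Mul(-1, 1)), 15)) = Add(Rational(-2, 9), Add(Add(2, -1), 15)) = Add(Rational(-2, 9), Add(1, 15)) = Add(Rational(-2, 9), 16) = Rational(142, 9) ≈ 15.778)
Mul(Add(Pow(Add(621, 412), Rational(1, 2)), Mul(-1, -606)), t) = Mul(Add(Pow(Add(621, 412), Rational(1, 2)), Mul(-1, -606)), Rational(142, 9)) = Mul(Add(Pow(1033, Rational(1, 2)), 606), Rational(142, 9)) = Mul(Add(606, Pow(1033, Rational(1, 2))), Rational(142, 9)) = Add(Rational(28684, 3), Mul(Rational(142, 9), Pow(1033, Rational(1, 2))))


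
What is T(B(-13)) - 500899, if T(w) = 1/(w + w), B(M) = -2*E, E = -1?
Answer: -2003595/4 ≈ -5.0090e+5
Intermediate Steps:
B(M) = 2 (B(M) = -2*(-1) = 2)
T(w) = 1/(2*w)
T(B(-13)) - 500899 = (½)/2 - 500899 = (½)*(½) - 500899 = ¼ - 500899 = -2003595/4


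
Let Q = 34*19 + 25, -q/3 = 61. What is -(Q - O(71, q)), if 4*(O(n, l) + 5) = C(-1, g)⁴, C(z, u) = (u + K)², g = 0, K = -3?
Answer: 3857/4 ≈ 964.25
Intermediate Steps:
q = -183 (q = -3*61 = -183)
Q = 671 (Q = 646 + 25 = 671)
C(z, u) = (-3 + u)² (C(z, u) = (u - 3)² = (-3 + u)²)
O(n, l) = 6541/4 (O(n, l) = -5 + ((-3 + 0)²)⁴/4 = -5 + ((-3)²)⁴/4 = -5 + (¼)*9⁴ = -5 + (¼)*6561 = -5 + 6561/4 = 6541/4)
-(Q - O(71, q)) = -(671 - 1*6541/4) = -(671 - 6541/4) = -1*(-3857/4) = 3857/4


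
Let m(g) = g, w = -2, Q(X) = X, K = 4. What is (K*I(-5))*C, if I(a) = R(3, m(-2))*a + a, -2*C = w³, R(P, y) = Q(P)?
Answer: -320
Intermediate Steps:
R(P, y) = P
C = 4 (C = -½*(-2)³ = -½*(-8) = 4)
I(a) = 4*a (I(a) = 3*a + a = 4*a)
(K*I(-5))*C = (4*(4*(-5)))*4 = (4*(-20))*4 = -80*4 = -320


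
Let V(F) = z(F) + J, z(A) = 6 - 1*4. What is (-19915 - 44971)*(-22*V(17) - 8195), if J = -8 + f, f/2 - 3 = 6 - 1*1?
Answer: 546015690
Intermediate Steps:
z(A) = 2 (z(A) = 6 - 4 = 2)
f = 16 (f = 6 + 2*(6 - 1*1) = 6 + 2*(6 - 1) = 6 + 2*5 = 6 + 10 = 16)
J = 8 (J = -8 + 16 = 8)
V(F) = 10 (V(F) = 2 + 8 = 10)
(-19915 - 44971)*(-22*V(17) - 8195) = (-19915 - 44971)*(-22*10 - 8195) = -64886*(-220 - 8195) = -64886*(-8415) = 546015690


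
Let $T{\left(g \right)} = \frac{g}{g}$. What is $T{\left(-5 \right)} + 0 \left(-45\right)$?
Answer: $1$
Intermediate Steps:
$T{\left(g \right)} = 1$
$T{\left(-5 \right)} + 0 \left(-45\right) = 1 + 0 \left(-45\right) = 1 + 0 = 1$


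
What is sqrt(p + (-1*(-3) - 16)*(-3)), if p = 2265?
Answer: 48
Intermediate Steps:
sqrt(p + (-1*(-3) - 16)*(-3)) = sqrt(2265 + (-1*(-3) - 16)*(-3)) = sqrt(2265 + (3 - 16)*(-3)) = sqrt(2265 - 13*(-3)) = sqrt(2265 + 39) = sqrt(2304) = 48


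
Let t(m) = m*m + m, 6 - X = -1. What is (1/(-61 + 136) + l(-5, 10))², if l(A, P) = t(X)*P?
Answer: 1764084001/5625 ≈ 3.1362e+5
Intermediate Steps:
X = 7 (X = 6 - 1*(-1) = 6 + 1 = 7)
t(m) = m + m² (t(m) = m² + m = m + m²)
l(A, P) = 56*P (l(A, P) = (7*(1 + 7))*P = (7*8)*P = 56*P)
(1/(-61 + 136) + l(-5, 10))² = (1/(-61 + 136) + 56*10)² = (1/75 + 560)² = (42001/75)² = 1764084001/5625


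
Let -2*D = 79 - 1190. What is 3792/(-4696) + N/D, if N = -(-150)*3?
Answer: 1686/652157 ≈ 0.0025853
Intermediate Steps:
D = 1111/2 (D = -(79 - 1190)/2 = -1/2*(-1111) = 1111/2 ≈ 555.50)
N = 450 (N = -6*(-75) = 450)
3792/(-4696) + N/D = 3792/(-4696) + 450/(1111/2) = 3792*(-1/4696) + 450*(2/1111) = -474/587 + 900/1111 = 1686/652157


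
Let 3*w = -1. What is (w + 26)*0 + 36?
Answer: 36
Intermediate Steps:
w = -⅓ (w = (⅓)*(-1) = -⅓ ≈ -0.33333)
(w + 26)*0 + 36 = (-⅓ + 26)*0 + 36 = (77/3)*0 + 36 = 0 + 36 = 36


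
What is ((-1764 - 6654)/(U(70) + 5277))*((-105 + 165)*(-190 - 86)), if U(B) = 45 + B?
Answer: 8712630/337 ≈ 25854.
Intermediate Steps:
((-1764 - 6654)/(U(70) + 5277))*((-105 + 165)*(-190 - 86)) = ((-1764 - 6654)/((45 + 70) + 5277))*((-105 + 165)*(-190 - 86)) = (-8418/(115 + 5277))*(60*(-276)) = -8418/5392*(-16560) = -8418*1/5392*(-16560) = -4209/2696*(-16560) = 8712630/337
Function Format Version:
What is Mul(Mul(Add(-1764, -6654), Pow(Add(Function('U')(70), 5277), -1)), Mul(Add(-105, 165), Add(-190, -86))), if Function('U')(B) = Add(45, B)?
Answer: Rational(8712630, 337) ≈ 25854.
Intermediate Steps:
Mul(Mul(Add(-1764, -6654), Pow(Add(Function('U')(70), 5277), -1)), Mul(Add(-105, 165), Add(-190, -86))) = Mul(Mul(Add(-1764, -6654), Pow(Add(Add(45, 70), 5277), -1)), Mul(Add(-105, 165), Add(-190, -86))) = Mul(Mul(-8418, Pow(Add(115, 5277), -1)), Mul(60, -276)) = Mul(Mul(-8418, Pow(5392, -1)), -16560) = Mul(Mul(-8418, Rational(1, 5392)), -16560) = Mul(Rational(-4209, 2696), -16560) = Rational(8712630, 337)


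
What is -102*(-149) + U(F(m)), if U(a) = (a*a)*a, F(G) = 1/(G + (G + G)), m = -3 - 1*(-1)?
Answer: 3282767/216 ≈ 15198.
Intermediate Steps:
m = -2 (m = -3 + 1 = -2)
F(G) = 1/(3*G) (F(G) = 1/(G + 2*G) = 1/(3*G))
U(a) = a³ (U(a) = a²*a = a³)
-102*(-149) + U(F(m)) = -102*(-149) + ((⅓)/(-2))³ = 15198 + ((⅓)*(-½))³ = 15198 + (-⅙)³ = 15198 - 1/216 = 3282767/216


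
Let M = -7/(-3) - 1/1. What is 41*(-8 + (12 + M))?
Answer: 656/3 ≈ 218.67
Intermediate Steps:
M = 4/3 (M = -7*(-⅓) - 1*1 = 7/3 - 1 = 4/3 ≈ 1.3333)
41*(-8 + (12 + M)) = 41*(-8 + (12 + 4/3)) = 41*(-8 + 40/3) = 41*(16/3) = 656/3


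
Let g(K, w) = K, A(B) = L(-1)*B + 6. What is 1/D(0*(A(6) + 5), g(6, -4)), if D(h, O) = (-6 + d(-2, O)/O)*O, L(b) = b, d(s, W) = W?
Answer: -1/30 ≈ -0.033333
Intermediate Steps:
A(B) = 6 - B (A(B) = -B + 6 = 6 - B)
D(h, O) = -5*O (D(h, O) = (-6 + O/O)*O = (-6 + 1)*O = -5*O)
1/D(0*(A(6) + 5), g(6, -4)) = 1/(-5*6) = 1/(-30) = -1/30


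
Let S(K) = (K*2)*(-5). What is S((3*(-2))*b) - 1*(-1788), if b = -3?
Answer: 1608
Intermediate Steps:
S(K) = -10*K (S(K) = (2*K)*(-5) = -10*K)
S((3*(-2))*b) - 1*(-1788) = -10*3*(-2)*(-3) - 1*(-1788) = -(-60)*(-3) + 1788 = -10*18 + 1788 = -180 + 1788 = 1608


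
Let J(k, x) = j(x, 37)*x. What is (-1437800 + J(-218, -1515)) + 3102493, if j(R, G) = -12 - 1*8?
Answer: 1694993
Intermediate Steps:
j(R, G) = -20 (j(R, G) = -12 - 8 = -20)
J(k, x) = -20*x
(-1437800 + J(-218, -1515)) + 3102493 = (-1437800 - 20*(-1515)) + 3102493 = (-1437800 + 30300) + 3102493 = -1407500 + 3102493 = 1694993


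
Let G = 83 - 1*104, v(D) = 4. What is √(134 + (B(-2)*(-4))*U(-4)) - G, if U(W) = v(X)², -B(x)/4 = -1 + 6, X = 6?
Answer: 21 + √1414 ≈ 58.603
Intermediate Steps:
B(x) = -20 (B(x) = -4*(-1 + 6) = -4*5 = -20)
U(W) = 16 (U(W) = 4² = 16)
G = -21 (G = 83 - 104 = -21)
√(134 + (B(-2)*(-4))*U(-4)) - G = √(134 - 20*(-4)*16) - 1*(-21) = √(134 + 80*16) + 21 = √(134 + 1280) + 21 = √1414 + 21 = 21 + √1414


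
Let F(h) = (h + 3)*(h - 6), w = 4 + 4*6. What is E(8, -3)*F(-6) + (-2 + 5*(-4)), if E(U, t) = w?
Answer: 986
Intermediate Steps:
w = 28 (w = 4 + 24 = 28)
F(h) = (-6 + h)*(3 + h) (F(h) = (3 + h)*(-6 + h) = (-6 + h)*(3 + h))
E(U, t) = 28
E(8, -3)*F(-6) + (-2 + 5*(-4)) = 28*(-18 + (-6)² - 3*(-6)) + (-2 + 5*(-4)) = 28*(-18 + 36 + 18) + (-2 - 20) = 28*36 - 22 = 1008 - 22 = 986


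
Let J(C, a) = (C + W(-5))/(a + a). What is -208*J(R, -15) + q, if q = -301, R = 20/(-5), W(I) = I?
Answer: -1817/5 ≈ -363.40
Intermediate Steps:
R = -4 (R = 20*(-⅕) = -4)
J(C, a) = (-5 + C)/(2*a) (J(C, a) = (C - 5)/(a + a) = (-5 + C)/((2*a)) = (-5 + C)*(1/(2*a)) = (-5 + C)/(2*a))
-208*J(R, -15) + q = -104*(-5 - 4)/(-15) - 301 = -104*(-1)*(-9)/15 - 301 = -208*3/10 - 301 = -312/5 - 301 = -1817/5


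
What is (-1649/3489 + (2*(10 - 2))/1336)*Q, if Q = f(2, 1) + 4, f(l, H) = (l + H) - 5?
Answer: -536810/582663 ≈ -0.92130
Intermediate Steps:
f(l, H) = -5 + H + l (f(l, H) = (H + l) - 5 = -5 + H + l)
Q = 2 (Q = (-5 + 1 + 2) + 4 = -2 + 4 = 2)
(-1649/3489 + (2*(10 - 2))/1336)*Q = (-1649/3489 + (2*(10 - 2))/1336)*2 = (-1649*1/3489 + (2*8)*(1/1336))*2 = (-1649/3489 + 16*(1/1336))*2 = (-1649/3489 + 2/167)*2 = -268405/582663*2 = -536810/582663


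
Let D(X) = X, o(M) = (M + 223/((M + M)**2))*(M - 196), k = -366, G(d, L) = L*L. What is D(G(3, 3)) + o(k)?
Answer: 55109703649/267912 ≈ 2.0570e+5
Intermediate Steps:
G(d, L) = L**2
o(M) = (-196 + M)*(M + 223/(4*M**2)) (o(M) = (M + 223/((2*M)**2))*(-196 + M) = (M + 223/((4*M**2)))*(-196 + M) = (M + 223*(1/(4*M**2)))*(-196 + M) = (M + 223/(4*M**2))*(-196 + M) = (-196 + M)*(M + 223/(4*M**2)))
D(G(3, 3)) + o(k) = 3**2 + ((-366)**2 - 10927/(-366)**2 - 196*(-366) + (223/4)/(-366)) = 9 + (133956 - 10927*1/133956 + 71736 + (223/4)*(-1/366)) = 9 + (133956 - 10927/133956 + 71736 - 223/1464) = 9 + 55107292441/267912 = 55109703649/267912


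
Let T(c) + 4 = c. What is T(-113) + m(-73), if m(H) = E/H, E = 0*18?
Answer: -117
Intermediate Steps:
E = 0
T(c) = -4 + c
m(H) = 0 (m(H) = 0/H = 0)
T(-113) + m(-73) = (-4 - 113) + 0 = -117 + 0 = -117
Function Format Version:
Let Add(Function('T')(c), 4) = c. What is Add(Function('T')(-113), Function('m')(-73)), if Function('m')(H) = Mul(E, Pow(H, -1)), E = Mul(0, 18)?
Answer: -117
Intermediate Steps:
E = 0
Function('T')(c) = Add(-4, c)
Function('m')(H) = 0 (Function('m')(H) = Mul(0, Pow(H, -1)) = 0)
Add(Function('T')(-113), Function('m')(-73)) = Add(Add(-4, -113), 0) = Add(-117, 0) = -117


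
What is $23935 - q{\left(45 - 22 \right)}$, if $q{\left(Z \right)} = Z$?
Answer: $23912$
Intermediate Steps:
$23935 - q{\left(45 - 22 \right)} = 23935 - \left(45 - 22\right) = 23935 - 23 = 23912$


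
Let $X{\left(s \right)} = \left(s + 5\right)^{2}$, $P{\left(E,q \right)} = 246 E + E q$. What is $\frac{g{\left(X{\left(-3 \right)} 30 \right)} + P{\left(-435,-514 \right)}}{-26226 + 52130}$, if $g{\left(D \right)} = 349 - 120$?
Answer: $\frac{116809}{25904} \approx 4.5093$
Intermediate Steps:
$X{\left(s \right)} = \left(5 + s\right)^{2}$
$g{\left(D \right)} = 229$ ($g{\left(D \right)} = 349 - 120 = 229$)
$\frac{g{\left(X{\left(-3 \right)} 30 \right)} + P{\left(-435,-514 \right)}}{-26226 + 52130} = \frac{229 - 435 \left(246 - 514\right)}{-26226 + 52130} = \frac{229 - -116580}{25904} = \left(229 + 116580\right) \frac{1}{25904} = 116809 \cdot \frac{1}{25904} = \frac{116809}{25904}$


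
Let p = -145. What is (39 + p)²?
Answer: 11236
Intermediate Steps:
(39 + p)² = (39 - 145)² = (-106)² = 11236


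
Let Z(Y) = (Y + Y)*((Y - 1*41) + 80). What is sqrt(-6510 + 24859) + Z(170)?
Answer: 71060 + sqrt(18349) ≈ 71196.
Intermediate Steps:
Z(Y) = 2*Y*(39 + Y) (Z(Y) = (2*Y)*((Y - 41) + 80) = (2*Y)*((-41 + Y) + 80) = (2*Y)*(39 + Y) = 2*Y*(39 + Y))
sqrt(-6510 + 24859) + Z(170) = sqrt(-6510 + 24859) + 2*170*(39 + 170) = sqrt(18349) + 2*170*209 = sqrt(18349) + 71060 = 71060 + sqrt(18349)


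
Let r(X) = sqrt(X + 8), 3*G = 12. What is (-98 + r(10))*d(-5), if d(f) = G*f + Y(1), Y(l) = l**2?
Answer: 1862 - 57*sqrt(2) ≈ 1781.4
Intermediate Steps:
G = 4 (G = (1/3)*12 = 4)
r(X) = sqrt(8 + X)
d(f) = 1 + 4*f (d(f) = 4*f + 1**2 = 4*f + 1 = 1 + 4*f)
(-98 + r(10))*d(-5) = (-98 + sqrt(8 + 10))*(1 + 4*(-5)) = (-98 + sqrt(18))*(1 - 20) = (-98 + 3*sqrt(2))*(-19) = 1862 - 57*sqrt(2)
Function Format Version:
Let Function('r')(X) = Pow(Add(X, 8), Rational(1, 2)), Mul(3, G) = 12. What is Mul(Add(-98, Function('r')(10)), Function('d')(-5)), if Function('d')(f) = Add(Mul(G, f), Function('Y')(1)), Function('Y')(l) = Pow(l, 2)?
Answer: Add(1862, Mul(-57, Pow(2, Rational(1, 2)))) ≈ 1781.4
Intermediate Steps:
G = 4 (G = Mul(Rational(1, 3), 12) = 4)
Function('r')(X) = Pow(Add(8, X), Rational(1, 2))
Function('d')(f) = Add(1, Mul(4, f)) (Function('d')(f) = Add(Mul(4, f), Pow(1, 2)) = Add(Mul(4, f), 1) = Add(1, Mul(4, f)))
Mul(Add(-98, Function('r')(10)), Function('d')(-5)) = Mul(Add(-98, Pow(Add(8, 10), Rational(1, 2))), Add(1, Mul(4, -5))) = Mul(Add(-98, Pow(18, Rational(1, 2))), Add(1, -20)) = Mul(Add(-98, Mul(3, Pow(2, Rational(1, 2)))), -19) = Add(1862, Mul(-57, Pow(2, Rational(1, 2))))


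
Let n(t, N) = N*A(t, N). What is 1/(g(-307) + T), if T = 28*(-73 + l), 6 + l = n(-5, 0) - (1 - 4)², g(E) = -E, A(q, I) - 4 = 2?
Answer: -1/2157 ≈ -0.00046361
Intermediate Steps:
A(q, I) = 6 (A(q, I) = 4 + 2 = 6)
n(t, N) = 6*N (n(t, N) = N*6 = 6*N)
l = -15 (l = -6 + (6*0 - (1 - 4)²) = -6 + (0 - 1*(-3)²) = -6 + (0 - 1*9) = -6 + (0 - 9) = -6 - 9 = -15)
T = -2464 (T = 28*(-73 - 15) = 28*(-88) = -2464)
1/(g(-307) + T) = 1/(-1*(-307) - 2464) = 1/(307 - 2464) = 1/(-2157) = -1/2157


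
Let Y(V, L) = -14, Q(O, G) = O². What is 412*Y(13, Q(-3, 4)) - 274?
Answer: -6042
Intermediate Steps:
412*Y(13, Q(-3, 4)) - 274 = 412*(-14) - 274 = -5768 - 274 = -6042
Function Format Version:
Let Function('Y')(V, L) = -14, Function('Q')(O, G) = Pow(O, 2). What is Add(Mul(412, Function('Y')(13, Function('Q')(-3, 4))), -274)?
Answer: -6042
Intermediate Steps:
Add(Mul(412, Function('Y')(13, Function('Q')(-3, 4))), -274) = Add(Mul(412, -14), -274) = Add(-5768, -274) = -6042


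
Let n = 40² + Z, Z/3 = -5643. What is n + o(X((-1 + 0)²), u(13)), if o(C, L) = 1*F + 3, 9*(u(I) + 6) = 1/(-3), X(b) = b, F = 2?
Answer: -15324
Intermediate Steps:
Z = -16929 (Z = 3*(-5643) = -16929)
n = -15329 (n = 40² - 16929 = 1600 - 16929 = -15329)
u(I) = -163/27 (u(I) = -6 + (⅑)/(-3) = -6 + (⅑)*(-⅓) = -6 - 1/27 = -163/27)
o(C, L) = 5 (o(C, L) = 1*2 + 3 = 2 + 3 = 5)
n + o(X((-1 + 0)²), u(13)) = -15329 + 5 = -15324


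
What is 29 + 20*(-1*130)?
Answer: -2571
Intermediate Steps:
29 + 20*(-1*130) = 29 + 20*(-130) = 29 - 2600 = -2571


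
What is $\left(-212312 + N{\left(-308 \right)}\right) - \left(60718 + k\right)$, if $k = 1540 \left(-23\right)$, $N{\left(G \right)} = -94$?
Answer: $-237704$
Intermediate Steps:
$k = -35420$
$\left(-212312 + N{\left(-308 \right)}\right) - \left(60718 + k\right) = \left(-212312 - 94\right) - 25298 = -212406 + \left(-60718 + 35420\right) = -212406 - 25298 = -237704$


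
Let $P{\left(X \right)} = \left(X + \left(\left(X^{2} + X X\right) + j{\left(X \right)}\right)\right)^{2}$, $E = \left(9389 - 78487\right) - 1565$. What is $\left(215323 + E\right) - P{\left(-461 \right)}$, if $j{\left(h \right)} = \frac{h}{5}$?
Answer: $- \frac{4504764916636}{25} \approx -1.8019 \cdot 10^{11}$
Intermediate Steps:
$j{\left(h \right)} = \frac{h}{5}$ ($j{\left(h \right)} = h \frac{1}{5} = \frac{h}{5}$)
$E = -70663$ ($E = -69098 - 1565 = -70663$)
$P{\left(X \right)} = \left(2 X^{2} + \frac{6 X}{5}\right)^{2}$ ($P{\left(X \right)} = \left(X + \left(\left(X^{2} + X X\right) + \frac{X}{5}\right)\right)^{2} = \left(X + \left(\left(X^{2} + X^{2}\right) + \frac{X}{5}\right)\right)^{2} = \left(X + \left(2 X^{2} + \frac{X}{5}\right)\right)^{2} = \left(2 X^{2} + \frac{6 X}{5}\right)^{2}$)
$\left(215323 + E\right) - P{\left(-461 \right)} = \left(215323 - 70663\right) - \frac{4 \left(-461\right)^{2} \left(3 + 5 \left(-461\right)\right)^{2}}{25} = 144660 - \frac{4}{25} \cdot 212521 \left(3 - 2305\right)^{2} = 144660 - \frac{4}{25} \cdot 212521 \left(-2302\right)^{2} = 144660 - \frac{4}{25} \cdot 212521 \cdot 5299204 = 144660 - \frac{4504768533136}{25} = - \frac{4504764916636}{25}$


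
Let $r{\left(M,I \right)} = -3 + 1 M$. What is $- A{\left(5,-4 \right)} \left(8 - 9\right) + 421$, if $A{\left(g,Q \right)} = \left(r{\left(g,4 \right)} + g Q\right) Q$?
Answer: $493$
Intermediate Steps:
$r{\left(M,I \right)} = -3 + M$
$A{\left(g,Q \right)} = Q \left(-3 + g + Q g\right)$ ($A{\left(g,Q \right)} = \left(\left(-3 + g\right) + g Q\right) Q = \left(\left(-3 + g\right) + Q g\right) Q = \left(-3 + g + Q g\right) Q = Q \left(-3 + g + Q g\right)$)
$- A{\left(5,-4 \right)} \left(8 - 9\right) + 421 = - \left(-4\right) \left(-3 + 5 - 20\right) \left(8 - 9\right) + 421 = - \left(-4\right) \left(-3 + 5 - 20\right) \left(-1\right) + 421 = - \left(-4\right) \left(-18\right) \left(-1\right) + 421 = \left(-1\right) 72 \left(-1\right) + 421 = \left(-72\right) \left(-1\right) + 421 = 72 + 421 = 493$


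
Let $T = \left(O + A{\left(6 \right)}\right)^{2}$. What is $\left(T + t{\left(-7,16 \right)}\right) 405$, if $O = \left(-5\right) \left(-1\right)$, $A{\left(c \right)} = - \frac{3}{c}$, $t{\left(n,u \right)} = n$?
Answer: $\frac{21465}{4} \approx 5366.3$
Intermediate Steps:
$O = 5$
$T = \frac{81}{4}$ ($T = \left(5 - \frac{3}{6}\right)^{2} = \left(5 - \frac{1}{2}\right)^{2} = \left(\frac{9}{2}\right)^{2} = \frac{81}{4} \approx 20.25$)
$\left(T + t{\left(-7,16 \right)}\right) 405 = \left(\frac{81}{4} - 7\right) 405 = \frac{53}{4} \cdot 405 = \frac{21465}{4}$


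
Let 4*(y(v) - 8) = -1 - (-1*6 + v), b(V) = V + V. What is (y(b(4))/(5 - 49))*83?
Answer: -2407/176 ≈ -13.676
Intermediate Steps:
b(V) = 2*V
y(v) = 37/4 - v/4 (y(v) = 8 + (-1 - (-1*6 + v))/4 = 8 + (-1 - (-6 + v))/4 = 8 + (-1 + (6 - v))/4 = 8 + (5 - v)/4 = 8 + (5/4 - v/4) = 37/4 - v/4)
(y(b(4))/(5 - 49))*83 = ((37/4 - 4/2)/(5 - 49))*83 = ((37/4 - ¼*8)/(-44))*83 = -(37/4 - 2)/44*83 = -1/44*29/4*83 = -29/176*83 = -2407/176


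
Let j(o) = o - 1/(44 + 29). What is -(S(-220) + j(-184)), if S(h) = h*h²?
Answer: 777317433/73 ≈ 1.0648e+7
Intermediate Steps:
j(o) = -1/73 + o (j(o) = o - 1/73 = -1/73 + o)
S(h) = h³
-(S(-220) + j(-184)) = -((-220)³ + (-1/73 - 184)) = -(-10648000 - 13433/73) = -1*(-777317433/73) = 777317433/73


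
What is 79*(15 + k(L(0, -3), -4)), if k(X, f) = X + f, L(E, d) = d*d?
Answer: 1580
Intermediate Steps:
L(E, d) = d²
79*(15 + k(L(0, -3), -4)) = 79*(15 + ((-3)² - 4)) = 79*(15 + (9 - 4)) = 79*(15 + 5) = 79*20 = 1580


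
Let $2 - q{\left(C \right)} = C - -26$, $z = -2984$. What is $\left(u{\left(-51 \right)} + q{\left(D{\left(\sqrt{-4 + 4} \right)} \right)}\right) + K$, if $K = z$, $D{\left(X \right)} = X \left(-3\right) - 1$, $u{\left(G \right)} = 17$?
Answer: $-2990$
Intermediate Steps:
$D{\left(X \right)} = -1 - 3 X$ ($D{\left(X \right)} = - 3 X - 1 = -1 - 3 X$)
$q{\left(C \right)} = -24 - C$ ($q{\left(C \right)} = 2 - \left(C - -26\right) = 2 - \left(C + 26\right) = 2 - \left(26 + C\right) = -24 - C$)
$K = -2984$
$\left(u{\left(-51 \right)} + q{\left(D{\left(\sqrt{-4 + 4} \right)} \right)}\right) + K = \left(17 - \left(23 - 3 \sqrt{-4 + 4}\right)\right) - 2984 = \left(17 - \left(23 + 0\right)\right) - 2984 = \left(17 - 23\right) - 2984 = -6 - 2984 = -2990$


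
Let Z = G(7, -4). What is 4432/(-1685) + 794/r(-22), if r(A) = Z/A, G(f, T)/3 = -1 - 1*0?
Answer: 29420284/5055 ≈ 5820.0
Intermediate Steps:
G(f, T) = -3 (G(f, T) = 3*(-1 - 1*0) = 3*(-1 + 0) = 3*(-1) = -3)
Z = -3
r(A) = -3/A
4432/(-1685) + 794/r(-22) = 4432/(-1685) + 794/((-3/(-22))) = 4432*(-1/1685) + 794/((-3*(-1/22))) = -4432/1685 + 794/(3/22) = -4432/1685 + 794*(22/3) = -4432/1685 + 17468/3 = 29420284/5055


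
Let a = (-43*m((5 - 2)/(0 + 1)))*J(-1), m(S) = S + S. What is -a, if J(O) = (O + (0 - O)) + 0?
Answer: 0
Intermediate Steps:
J(O) = 0 (J(O) = (O - O) + 0 = 0 + 0 = 0)
m(S) = 2*S
a = 0 (a = -86*(5 - 2)/(0 + 1)*0 = -86*3/1*0 = -86*3*1*0 = -86*3*0 = -43*6*0 = -258*0 = 0)
-a = -1*0 = 0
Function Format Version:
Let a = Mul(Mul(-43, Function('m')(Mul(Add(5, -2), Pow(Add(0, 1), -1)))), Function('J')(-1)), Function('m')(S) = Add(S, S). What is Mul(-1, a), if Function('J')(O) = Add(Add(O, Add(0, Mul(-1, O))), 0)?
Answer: 0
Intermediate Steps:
Function('J')(O) = 0 (Function('J')(O) = Add(Add(O, Mul(-1, O)), 0) = Add(0, 0) = 0)
Function('m')(S) = Mul(2, S)
a = 0 (a = Mul(Mul(-43, Mul(2, Mul(Add(5, -2), Pow(Add(0, 1), -1)))), 0) = Mul(Mul(-43, Mul(2, Mul(3, Pow(1, -1)))), 0) = Mul(Mul(-43, Mul(2, Mul(3, 1))), 0) = Mul(Mul(-43, Mul(2, 3)), 0) = Mul(Mul(-43, 6), 0) = Mul(-258, 0) = 0)
Mul(-1, a) = Mul(-1, 0) = 0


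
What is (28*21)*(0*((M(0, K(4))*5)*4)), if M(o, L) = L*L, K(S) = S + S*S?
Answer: 0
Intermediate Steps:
K(S) = S + S²
M(o, L) = L²
(28*21)*(0*((M(0, K(4))*5)*4)) = (28*21)*(0*(((4*(1 + 4))²*5)*4)) = 588*(0*(((4*5)²*5)*4)) = 588*(0*((20²*5)*4)) = 588*(0*((400*5)*4)) = 588*(0*(2000*4)) = 588*(0*8000) = 588*0 = 0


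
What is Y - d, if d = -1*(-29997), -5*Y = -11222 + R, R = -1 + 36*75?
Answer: -141462/5 ≈ -28292.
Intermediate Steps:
R = 2699 (R = -1 + 2700 = 2699)
Y = 8523/5 (Y = -(-11222 + 2699)/5 = -1/5*(-8523) = 8523/5 ≈ 1704.6)
d = 29997
Y - d = 8523/5 - 1*29997 = 8523/5 - 29997 = -141462/5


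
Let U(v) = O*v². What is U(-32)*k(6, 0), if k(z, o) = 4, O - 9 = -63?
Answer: -221184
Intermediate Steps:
O = -54 (O = 9 - 63 = -54)
U(v) = -54*v²
U(-32)*k(6, 0) = -54*(-32)²*4 = -54*1024*4 = -55296*4 = -221184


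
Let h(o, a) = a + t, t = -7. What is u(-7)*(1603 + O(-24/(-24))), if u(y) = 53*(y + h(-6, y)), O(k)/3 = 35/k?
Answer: -1901004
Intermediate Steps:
O(k) = 105/k (O(k) = 3*(35/k) = 105/k)
h(o, a) = -7 + a (h(o, a) = a - 7 = -7 + a)
u(y) = -371 + 106*y (u(y) = 53*(y + (-7 + y)) = 53*(-7 + 2*y) = -371 + 106*y)
u(-7)*(1603 + O(-24/(-24))) = (-371 + 106*(-7))*(1603 + 105/((-24/(-24)))) = (-371 - 742)*(1603 + 105/((-24*(-1/24)))) = -1113*(1603 + 105/1) = -1113*(1603 + 105*1) = -1113*(1603 + 105) = -1113*1708 = -1901004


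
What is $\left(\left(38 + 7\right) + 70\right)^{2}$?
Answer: $13225$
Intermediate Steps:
$\left(\left(38 + 7\right) + 70\right)^{2} = \left(45 + 70\right)^{2} = 115^{2} = 13225$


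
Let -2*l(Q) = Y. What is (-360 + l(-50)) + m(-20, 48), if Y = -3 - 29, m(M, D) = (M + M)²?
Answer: 1256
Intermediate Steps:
m(M, D) = 4*M² (m(M, D) = (2*M)² = 4*M²)
Y = -32
l(Q) = 16 (l(Q) = -½*(-32) = 16)
(-360 + l(-50)) + m(-20, 48) = (-360 + 16) + 4*(-20)² = -344 + 4*400 = -344 + 1600 = 1256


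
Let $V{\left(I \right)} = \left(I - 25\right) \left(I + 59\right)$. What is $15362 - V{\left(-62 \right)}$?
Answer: $15101$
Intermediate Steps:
$V{\left(I \right)} = \left(-25 + I\right) \left(59 + I\right)$
$15362 - V{\left(-62 \right)} = 15362 - \left(-1475 + \left(-62\right)^{2} + 34 \left(-62\right)\right) = 15362 - \left(-1475 + 3844 - 2108\right) = 15362 - 261 = 15101$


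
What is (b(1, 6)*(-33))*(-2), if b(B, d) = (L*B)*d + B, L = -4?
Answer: -1518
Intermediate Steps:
b(B, d) = B - 4*B*d (b(B, d) = (-4*B)*d + B = -4*B*d + B = B - 4*B*d)
(b(1, 6)*(-33))*(-2) = ((1*(1 - 4*6))*(-33))*(-2) = ((1*(1 - 24))*(-33))*(-2) = ((1*(-23))*(-33))*(-2) = -23*(-33)*(-2) = 759*(-2) = -1518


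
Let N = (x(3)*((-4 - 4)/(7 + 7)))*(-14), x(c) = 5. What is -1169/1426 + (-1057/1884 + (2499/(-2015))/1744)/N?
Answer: -1269703310407/1522755811200 ≈ -0.83382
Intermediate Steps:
N = 40 (N = (5*((-4 - 4)/(7 + 7)))*(-14) = (5*(-8/14))*(-14) = (5*(-8*1/14))*(-14) = (5*(-4/7))*(-14) = -20/7*(-14) = 40)
-1169/1426 + (-1057/1884 + (2499/(-2015))/1744)/N = -1169/1426 + (-1057/1884 + (2499/(-2015))/1744)/40 = -1169*1/1426 + (-1057*1/1884 + (2499*(-1/2015))*(1/1744))*(1/40) = -1169/1426 + (-1057/1884 - 2499/2015*1/1744)*(1/40) = -1169/1426 + (-1057/1884 - 2499/3514160)*(1/40) = -1169/1426 - 929793809/1655169360*1/40 = -1169/1426 - 929793809/66206774400 = -1269703310407/1522755811200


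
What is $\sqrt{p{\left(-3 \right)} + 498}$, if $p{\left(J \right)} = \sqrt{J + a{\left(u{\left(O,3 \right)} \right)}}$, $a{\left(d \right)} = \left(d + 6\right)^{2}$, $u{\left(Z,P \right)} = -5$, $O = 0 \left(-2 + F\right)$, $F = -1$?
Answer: $\sqrt{498 + i \sqrt{2}} \approx 22.316 + 0.03169 i$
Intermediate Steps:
$O = 0$ ($O = 0 \left(-2 - 1\right) = 0 \left(-3\right) = 0$)
$a{\left(d \right)} = \left(6 + d\right)^{2}$
$p{\left(J \right)} = \sqrt{1 + J}$ ($p{\left(J \right)} = \sqrt{J + \left(6 - 5\right)^{2}} = \sqrt{J + 1^{2}} = \sqrt{J + 1} = \sqrt{1 + J}$)
$\sqrt{p{\left(-3 \right)} + 498} = \sqrt{\sqrt{1 - 3} + 498} = \sqrt{\sqrt{-2} + 498} = \sqrt{i \sqrt{2} + 498} = \sqrt{498 + i \sqrt{2}}$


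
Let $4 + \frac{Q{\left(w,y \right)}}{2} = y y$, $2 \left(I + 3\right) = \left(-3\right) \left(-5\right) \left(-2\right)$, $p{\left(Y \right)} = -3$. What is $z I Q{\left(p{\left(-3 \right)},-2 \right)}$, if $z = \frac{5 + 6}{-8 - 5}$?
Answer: $0$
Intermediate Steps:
$I = -18$ ($I = -3 + \frac{\left(-3\right) \left(-5\right) \left(-2\right)}{2} = -3 + \frac{15 \left(-2\right)}{2} = -3 + \frac{1}{2} \left(-30\right) = -3 - 15 = -18$)
$z = - \frac{11}{13}$ ($z = \frac{11}{-13} = 11 \left(- \frac{1}{13}\right) = - \frac{11}{13} \approx -0.84615$)
$Q{\left(w,y \right)} = -8 + 2 y^{2}$ ($Q{\left(w,y \right)} = -8 + 2 y y = -8 + 2 y^{2}$)
$z I Q{\left(p{\left(-3 \right)},-2 \right)} = \left(- \frac{11}{13}\right) \left(-18\right) \left(-8 + 2 \left(-2\right)^{2}\right) = \frac{198 \left(-8 + 2 \cdot 4\right)}{13} = \frac{198 \left(-8 + 8\right)}{13} = \frac{198}{13} \cdot 0 = 0$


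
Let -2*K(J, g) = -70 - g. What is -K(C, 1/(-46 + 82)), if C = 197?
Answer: -2521/72 ≈ -35.014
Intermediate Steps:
K(J, g) = 35 + g/2 (K(J, g) = -(-70 - g)/2 = 35 + g/2)
-K(C, 1/(-46 + 82)) = -(35 + 1/(2*(-46 + 82))) = -(35 + (½)/36) = -(35 + (½)*(1/36)) = -(35 + 1/72) = -1*2521/72 = -2521/72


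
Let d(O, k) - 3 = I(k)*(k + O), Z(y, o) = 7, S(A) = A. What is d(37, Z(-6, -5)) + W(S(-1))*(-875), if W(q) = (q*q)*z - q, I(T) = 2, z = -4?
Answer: 2716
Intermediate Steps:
d(O, k) = 3 + 2*O + 2*k (d(O, k) = 3 + 2*(k + O) = 3 + 2*(O + k) = 3 + (2*O + 2*k) = 3 + 2*O + 2*k)
W(q) = -q - 4*q² (W(q) = (q*q)*(-4) - q = q²*(-4) - q = -4*q² - q = -q - 4*q²)
d(37, Z(-6, -5)) + W(S(-1))*(-875) = (3 + 2*37 + 2*7) - (-1 - 4*(-1))*(-875) = (3 + 74 + 14) - (-1 + 4)*(-875) = 91 - 1*3*(-875) = 91 - 3*(-875) = 91 + 2625 = 2716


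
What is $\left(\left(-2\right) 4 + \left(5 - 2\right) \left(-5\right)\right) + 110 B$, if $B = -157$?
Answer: $-17293$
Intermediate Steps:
$\left(\left(-2\right) 4 + \left(5 - 2\right) \left(-5\right)\right) + 110 B = \left(\left(-2\right) 4 + \left(5 - 2\right) \left(-5\right)\right) + 110 \left(-157\right) = \left(-8 + 3 \left(-5\right)\right) - 17270 = \left(-8 - 15\right) - 17270 = -23 - 17270 = -17293$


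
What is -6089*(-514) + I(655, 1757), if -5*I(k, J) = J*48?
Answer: 15564394/5 ≈ 3.1129e+6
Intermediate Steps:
I(k, J) = -48*J/5 (I(k, J) = -J*48/5 = -48*J/5)
-6089*(-514) + I(655, 1757) = -6089*(-514) - 48/5*1757 = 3129746 - 84336/5 = 15564394/5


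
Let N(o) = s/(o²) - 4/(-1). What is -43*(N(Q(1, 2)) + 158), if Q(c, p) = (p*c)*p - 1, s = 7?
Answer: -62995/9 ≈ -6999.4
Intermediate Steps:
Q(c, p) = -1 + c*p² (Q(c, p) = (c*p)*p - 1 = c*p² - 1 = -1 + c*p²)
N(o) = 4 + 7/o² (N(o) = 7/(o²) - 4/(-1) = 7/o² - 4*(-1) = 7/o² + 4 = 4 + 7/o²)
-43*(N(Q(1, 2)) + 158) = -43*((4 + 7/(-1 + 1*2²)²) + 158) = -43*((4 + 7/(-1 + 1*4)²) + 158) = -43*((4 + 7/(-1 + 4)²) + 158) = -43*((4 + 7/3²) + 158) = -43*((4 + 7*(⅑)) + 158) = -43*((4 + 7/9) + 158) = -43*(43/9 + 158) = -43*1465/9 = -62995/9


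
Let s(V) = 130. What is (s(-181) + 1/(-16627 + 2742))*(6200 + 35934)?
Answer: 76053934566/13885 ≈ 5.4774e+6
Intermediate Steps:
(s(-181) + 1/(-16627 + 2742))*(6200 + 35934) = (130 + 1/(-16627 + 2742))*(6200 + 35934) = (130 + 1/(-13885))*42134 = (130 - 1/13885)*42134 = (1805049/13885)*42134 = 76053934566/13885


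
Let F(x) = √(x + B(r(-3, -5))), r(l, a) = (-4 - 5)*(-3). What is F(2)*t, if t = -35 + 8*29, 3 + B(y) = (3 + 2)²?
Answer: 394*√6 ≈ 965.10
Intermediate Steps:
r(l, a) = 27 (r(l, a) = -9*(-3) = 27)
B(y) = 22 (B(y) = -3 + (3 + 2)² = -3 + 5² = -3 + 25 = 22)
F(x) = √(22 + x) (F(x) = √(x + 22) = √(22 + x))
t = 197 (t = -35 + 232 = 197)
F(2)*t = √(22 + 2)*197 = √24*197 = (2*√6)*197 = 394*√6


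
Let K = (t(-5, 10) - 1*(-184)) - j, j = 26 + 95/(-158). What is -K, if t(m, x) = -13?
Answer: -23005/158 ≈ -145.60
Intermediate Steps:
j = 4013/158 (j = 26 + 95*(-1/158) = 26 - 95/158 = 4013/158 ≈ 25.399)
K = 23005/158 (K = (-13 - 1*(-184)) - 1*4013/158 = (-13 + 184) - 4013/158 = 171 - 4013/158 = 23005/158 ≈ 145.60)
-K = -1*23005/158 = -23005/158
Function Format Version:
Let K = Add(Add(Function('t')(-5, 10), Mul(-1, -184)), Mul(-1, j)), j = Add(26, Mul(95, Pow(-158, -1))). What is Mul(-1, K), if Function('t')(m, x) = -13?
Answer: Rational(-23005, 158) ≈ -145.60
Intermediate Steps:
j = Rational(4013, 158) (j = Add(26, Mul(95, Rational(-1, 158))) = Add(26, Rational(-95, 158)) = Rational(4013, 158) ≈ 25.399)
K = Rational(23005, 158) (K = Add(Add(-13, Mul(-1, -184)), Mul(-1, Rational(4013, 158))) = Add(Add(-13, 184), Rational(-4013, 158)) = Add(171, Rational(-4013, 158)) = Rational(23005, 158) ≈ 145.60)
Mul(-1, K) = Mul(-1, Rational(23005, 158)) = Rational(-23005, 158)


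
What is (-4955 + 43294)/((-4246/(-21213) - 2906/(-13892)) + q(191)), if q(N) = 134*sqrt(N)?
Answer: -340725360830588733510/74458911769357828854359 + 111537092982721586317704*sqrt(191)/74458911769357828854359 ≈ 20.698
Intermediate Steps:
(-4955 + 43294)/((-4246/(-21213) - 2906/(-13892)) + q(191)) = (-4955 + 43294)/((-4246/(-21213) - 2906/(-13892)) + 134*sqrt(191)) = 38339/((-4246*(-1/21213) - 2906*(-1/13892)) + 134*sqrt(191)) = 38339/((4246/21213 + 1453/6946) + 134*sqrt(191)) = 38339/(60315205/147345498 + 134*sqrt(191))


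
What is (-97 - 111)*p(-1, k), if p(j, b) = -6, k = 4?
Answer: 1248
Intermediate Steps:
(-97 - 111)*p(-1, k) = (-97 - 111)*(-6) = -208*(-6) = 1248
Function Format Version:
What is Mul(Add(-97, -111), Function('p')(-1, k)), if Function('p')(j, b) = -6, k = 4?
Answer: 1248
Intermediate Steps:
Mul(Add(-97, -111), Function('p')(-1, k)) = Mul(Add(-97, -111), -6) = Mul(-208, -6) = 1248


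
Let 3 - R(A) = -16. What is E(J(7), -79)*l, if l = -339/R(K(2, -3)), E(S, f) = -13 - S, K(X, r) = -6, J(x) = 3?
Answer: 5424/19 ≈ 285.47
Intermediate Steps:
R(A) = 19 (R(A) = 3 - 1*(-16) = 3 + 16 = 19)
l = -339/19 ≈ -17.842
E(J(7), -79)*l = (-13 - 1*3)*(-339/19) = (-13 - 3)*(-339/19) = -16*(-339/19) = 5424/19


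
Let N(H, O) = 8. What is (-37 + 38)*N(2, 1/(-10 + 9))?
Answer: 8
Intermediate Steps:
(-37 + 38)*N(2, 1/(-10 + 9)) = (-37 + 38)*8 = 1*8 = 8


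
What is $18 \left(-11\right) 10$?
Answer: $-1980$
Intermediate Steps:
$18 \left(-11\right) 10 = \left(-198\right) 10 = -1980$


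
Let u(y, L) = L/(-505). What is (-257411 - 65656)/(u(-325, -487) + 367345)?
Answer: -163148835/185509712 ≈ -0.87946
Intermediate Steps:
u(y, L) = -L/505 (u(y, L) = L*(-1/505) = -L/505)
(-257411 - 65656)/(u(-325, -487) + 367345) = (-257411 - 65656)/(-1/505*(-487) + 367345) = -323067/(487/505 + 367345) = -323067/185509712/505 = -323067*505/185509712 = -163148835/185509712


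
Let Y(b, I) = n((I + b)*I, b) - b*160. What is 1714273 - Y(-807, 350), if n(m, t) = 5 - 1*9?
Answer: 1585157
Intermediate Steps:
n(m, t) = -4 (n(m, t) = 5 - 9 = -4)
Y(b, I) = -4 - 160*b (Y(b, I) = -4 - b*160 = -4 - 160*b)
1714273 - Y(-807, 350) = 1714273 - (-4 - 160*(-807)) = 1714273 - (-4 + 129120) = 1714273 - 1*129116 = 1714273 - 129116 = 1585157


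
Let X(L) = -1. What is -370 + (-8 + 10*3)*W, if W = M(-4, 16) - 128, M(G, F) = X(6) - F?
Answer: -3560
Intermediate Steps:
M(G, F) = -1 - F
W = -145 (W = (-1 - 1*16) - 128 = (-1 - 16) - 128 = -17 - 128 = -145)
-370 + (-8 + 10*3)*W = -370 + (-8 + 10*3)*(-145) = -370 + (-8 + 30)*(-145) = -370 + 22*(-145) = -370 - 3190 = -3560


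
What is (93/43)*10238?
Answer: 952134/43 ≈ 22143.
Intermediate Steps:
(93/43)*10238 = 952134/43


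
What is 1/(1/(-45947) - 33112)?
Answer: -45947/1521397065 ≈ -3.0201e-5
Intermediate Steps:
1/(1/(-45947) - 33112) = 1/(-1/45947 - 33112) = 1/(-1521397065/45947) = -45947/1521397065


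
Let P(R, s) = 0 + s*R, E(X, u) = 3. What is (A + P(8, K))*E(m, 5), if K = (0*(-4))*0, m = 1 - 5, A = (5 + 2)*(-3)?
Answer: -63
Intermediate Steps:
A = -21 (A = 7*(-3) = -21)
m = -4
K = 0 (K = 0*0 = 0)
P(R, s) = R*s (P(R, s) = 0 + R*s = R*s)
(A + P(8, K))*E(m, 5) = (-21 + 8*0)*3 = (-21 + 0)*3 = -21*3 = -63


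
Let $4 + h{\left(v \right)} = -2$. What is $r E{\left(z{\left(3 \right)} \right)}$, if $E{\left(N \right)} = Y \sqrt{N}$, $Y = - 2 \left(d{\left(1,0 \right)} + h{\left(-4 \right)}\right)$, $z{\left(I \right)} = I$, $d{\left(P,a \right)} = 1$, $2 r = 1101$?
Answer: $5505 \sqrt{3} \approx 9534.9$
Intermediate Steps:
$r = \frac{1101}{2}$ ($r = \frac{1}{2} \cdot 1101 = \frac{1101}{2} \approx 550.5$)
$h{\left(v \right)} = -6$ ($h{\left(v \right)} = -4 - 2 = -6$)
$Y = 10$ ($Y = - 2 \left(1 - 6\right) = \left(-2\right) \left(-5\right) = 10$)
$E{\left(N \right)} = 10 \sqrt{N}$
$r E{\left(z{\left(3 \right)} \right)} = \frac{1101 \cdot 10 \sqrt{3}}{2} = 5505 \sqrt{3}$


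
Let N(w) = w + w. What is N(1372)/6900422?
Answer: 1372/3450211 ≈ 0.00039766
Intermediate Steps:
N(w) = 2*w
N(1372)/6900422 = (2*1372)/6900422 = 2744*(1/6900422) = 1372/3450211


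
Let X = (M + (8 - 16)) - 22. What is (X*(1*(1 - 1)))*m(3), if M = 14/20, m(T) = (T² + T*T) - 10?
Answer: 0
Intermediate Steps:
m(T) = -10 + 2*T² (m(T) = (T² + T²) - 10 = 2*T² - 10 = -10 + 2*T²)
M = 7/10 (M = 14*(1/20) = 7/10 ≈ 0.70000)
X = -293/10 (X = (7/10 + (8 - 16)) - 22 = (7/10 - 8) - 22 = -73/10 - 22 = -293/10 ≈ -29.300)
(X*(1*(1 - 1)))*m(3) = (-293*(1 - 1)/10)*(-10 + 2*3²) = (-293*0/10)*(-10 + 2*9) = (-293/10*0)*(-10 + 18) = 0*8 = 0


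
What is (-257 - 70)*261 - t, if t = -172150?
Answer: 86803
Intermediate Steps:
(-257 - 70)*261 - t = (-257 - 70)*261 - 1*(-172150) = -327*261 + 172150 = -85347 + 172150 = 86803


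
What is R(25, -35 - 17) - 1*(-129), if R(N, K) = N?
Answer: 154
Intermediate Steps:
R(25, -35 - 17) - 1*(-129) = 25 - 1*(-129) = 25 + 129 = 154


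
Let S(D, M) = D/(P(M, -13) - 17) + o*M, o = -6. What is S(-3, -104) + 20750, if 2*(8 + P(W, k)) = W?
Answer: 1645801/77 ≈ 21374.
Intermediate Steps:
P(W, k) = -8 + W/2
S(D, M) = -6*M + D/(-25 + M/2) (S(D, M) = D/((-8 + M/2) - 17) - 6*M = D/(-25 + M/2) - 6*M = -6*M + D/(-25 + M/2))
S(-3, -104) + 20750 = 2*(-3 - 3*(-104)² + 150*(-104))/(-50 - 104) + 20750 = 2*(-3 - 3*10816 - 15600)/(-154) + 20750 = 2*(-1/154)*(-3 - 32448 - 15600) + 20750 = 2*(-1/154)*(-48051) + 20750 = 48051/77 + 20750 = 1645801/77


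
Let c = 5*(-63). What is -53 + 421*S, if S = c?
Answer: -132668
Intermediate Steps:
c = -315
S = -315
-53 + 421*S = -53 + 421*(-315) = -53 - 132615 = -132668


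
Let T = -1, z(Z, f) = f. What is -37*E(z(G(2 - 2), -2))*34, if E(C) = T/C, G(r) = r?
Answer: -629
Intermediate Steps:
E(C) = -1/C
-37*E(z(G(2 - 2), -2))*34 = -(-37)/(-2)*34 = -(-37)*(-1)/2*34 = -37*½*34 = -37/2*34 = -629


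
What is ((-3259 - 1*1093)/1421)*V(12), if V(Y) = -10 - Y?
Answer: 95744/1421 ≈ 67.378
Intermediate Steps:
((-3259 - 1*1093)/1421)*V(12) = ((-3259 - 1*1093)/1421)*(-10 - 1*12) = ((-3259 - 1093)*(1/1421))*(-10 - 12) = -4352*1/1421*(-22) = -4352/1421*(-22) = 95744/1421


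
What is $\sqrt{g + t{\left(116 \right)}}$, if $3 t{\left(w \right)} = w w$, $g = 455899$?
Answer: $\frac{\sqrt{4143459}}{3} \approx 678.52$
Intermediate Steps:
$t{\left(w \right)} = \frac{w^{2}}{3}$ ($t{\left(w \right)} = \frac{w w}{3} = \frac{w^{2}}{3}$)
$\sqrt{g + t{\left(116 \right)}} = \sqrt{455899 + \frac{116^{2}}{3}} = \sqrt{455899 + \frac{1}{3} \cdot 13456} = \sqrt{455899 + \frac{13456}{3}} = \sqrt{\frac{1381153}{3}} = \frac{\sqrt{4143459}}{3}$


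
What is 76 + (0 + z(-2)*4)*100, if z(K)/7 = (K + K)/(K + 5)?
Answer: -10972/3 ≈ -3657.3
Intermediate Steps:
z(K) = 14*K/(5 + K) (z(K) = 7*((K + K)/(K + 5)) = 7*((2*K)/(5 + K)) = 7*(2*K/(5 + K)) = 14*K/(5 + K))
76 + (0 + z(-2)*4)*100 = 76 + (0 + (14*(-2)/(5 - 2))*4)*100 = 76 + (0 + (14*(-2)/3)*4)*100 = 76 + (0 + (14*(-2)*(⅓))*4)*100 = 76 + (0 - 28/3*4)*100 = 76 + (0 - 112/3)*100 = 76 - 112/3*100 = 76 - 11200/3 = -10972/3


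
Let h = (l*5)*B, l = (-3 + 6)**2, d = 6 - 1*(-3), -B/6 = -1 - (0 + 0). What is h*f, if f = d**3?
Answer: 196830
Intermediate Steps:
B = 6 (B = -6*(-1 - (0 + 0)) = -6*(-1 - 1*0) = -6*(-1 + 0) = -6*(-1) = 6)
d = 9 (d = 6 + 3 = 9)
l = 9 (l = 3**2 = 9)
h = 270 (h = (9*5)*6 = 45*6 = 270)
f = 729 (f = 9**3 = 729)
h*f = 270*729 = 196830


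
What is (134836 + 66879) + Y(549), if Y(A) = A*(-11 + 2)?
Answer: 196774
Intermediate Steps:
Y(A) = -9*A (Y(A) = A*(-9) = -9*A)
(134836 + 66879) + Y(549) = (134836 + 66879) - 9*549 = 201715 - 4941 = 196774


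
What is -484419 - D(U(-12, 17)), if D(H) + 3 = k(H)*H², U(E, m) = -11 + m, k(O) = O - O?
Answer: -484416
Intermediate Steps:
k(O) = 0
D(H) = -3 (D(H) = -3 + 0*H² = -3 + 0 = -3)
-484419 - D(U(-12, 17)) = -484419 - 1*(-3) = -484419 + 3 = -484416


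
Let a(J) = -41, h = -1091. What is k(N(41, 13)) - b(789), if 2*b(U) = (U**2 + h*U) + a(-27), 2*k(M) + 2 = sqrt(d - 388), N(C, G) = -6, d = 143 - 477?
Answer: 238317/2 + 19*I*sqrt(2)/2 ≈ 1.1916e+5 + 13.435*I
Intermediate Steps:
d = -334
k(M) = -1 + 19*I*sqrt(2)/2 (k(M) = -1 + sqrt(-334 - 388)/2 = -1 + sqrt(-722)/2 = -1 + (19*I*sqrt(2))/2 = -1 + 19*I*sqrt(2)/2)
b(U) = -41/2 + U**2/2 - 1091*U/2 (b(U) = ((U**2 - 1091*U) - 41)/2 = (-41 + U**2 - 1091*U)/2 = -41/2 + U**2/2 - 1091*U/2)
k(N(41, 13)) - b(789) = (-1 + 19*I*sqrt(2)/2) - (-41/2 + (1/2)*789**2 - 1091/2*789) = (-1 + 19*I*sqrt(2)/2) - (-41/2 + (1/2)*622521 - 860799/2) = (-1 + 19*I*sqrt(2)/2) - (-41/2 + 622521/2 - 860799/2) = (-1 + 19*I*sqrt(2)/2) - 1*(-238319/2) = (-1 + 19*I*sqrt(2)/2) + 238319/2 = 238317/2 + 19*I*sqrt(2)/2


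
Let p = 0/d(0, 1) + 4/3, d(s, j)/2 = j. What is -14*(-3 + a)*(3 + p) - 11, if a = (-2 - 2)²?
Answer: -2399/3 ≈ -799.67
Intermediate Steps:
d(s, j) = 2*j
a = 16 (a = (-4)² = 16)
p = 4/3 (p = 0/((2*1)) + 4/3 = 0/2 + 4*(⅓) = 0*(½) + 4/3 = 0 + 4/3 = 4/3 ≈ 1.3333)
-14*(-3 + a)*(3 + p) - 11 = -14*(-3 + 16)*(3 + 4/3) - 11 = -182*13/3 - 11 = -14*169/3 - 11 = -2366/3 - 11 = -2399/3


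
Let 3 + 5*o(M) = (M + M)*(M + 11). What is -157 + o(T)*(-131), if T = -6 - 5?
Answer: -392/5 ≈ -78.400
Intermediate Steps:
T = -11
o(M) = -⅗ + 2*M*(11 + M)/5 (o(M) = -⅗ + ((M + M)*(M + 11))/5 = -⅗ + ((2*M)*(11 + M))/5 = -⅗ + (2*M*(11 + M))/5 = -⅗ + 2*M*(11 + M)/5)
-157 + o(T)*(-131) = -157 + (-⅗ + (⅖)*(-11)² + (22/5)*(-11))*(-131) = -157 + (-⅗ + (⅖)*121 - 242/5)*(-131) = -157 + (-⅗ + 242/5 - 242/5)*(-131) = -157 - ⅗*(-131) = -157 + 393/5 = -392/5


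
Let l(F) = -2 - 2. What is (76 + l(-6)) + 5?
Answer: 77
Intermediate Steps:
l(F) = -4
(76 + l(-6)) + 5 = (76 - 4) + 5 = 72 + 5 = 77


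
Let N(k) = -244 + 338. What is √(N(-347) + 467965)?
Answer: √468059 ≈ 684.15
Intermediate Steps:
N(k) = 94
√(N(-347) + 467965) = √(94 + 467965) = √468059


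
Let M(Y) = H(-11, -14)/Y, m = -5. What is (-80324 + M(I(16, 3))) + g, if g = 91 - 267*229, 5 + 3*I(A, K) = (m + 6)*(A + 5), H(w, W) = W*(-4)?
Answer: -282731/2 ≈ -1.4137e+5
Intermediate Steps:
H(w, W) = -4*W
I(A, K) = A/3 (I(A, K) = -5/3 + ((-5 + 6)*(A + 5))/3 = -5/3 + (1*(5 + A))/3 = -5/3 + (5 + A)/3 = -5/3 + (5/3 + A/3) = A/3)
g = -61052 (g = 91 - 61143 = -61052)
M(Y) = 56/Y (M(Y) = (-4*(-14))/Y = 56/Y)
(-80324 + M(I(16, 3))) + g = (-80324 + 56/(((⅓)*16))) - 61052 = (-80324 + 56/(16/3)) - 61052 = (-80324 + 56*(3/16)) - 61052 = (-80324 + 21/2) - 61052 = -160627/2 - 61052 = -282731/2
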